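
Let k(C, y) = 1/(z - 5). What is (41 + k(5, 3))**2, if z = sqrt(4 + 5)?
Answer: 6561/4 ≈ 1640.3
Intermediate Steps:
z = 3 (z = sqrt(9) = 3)
k(C, y) = -1/2 (k(C, y) = 1/(3 - 5) = 1/(-2) = -1/2)
(41 + k(5, 3))**2 = (41 - 1/2)**2 = (81/2)**2 = 6561/4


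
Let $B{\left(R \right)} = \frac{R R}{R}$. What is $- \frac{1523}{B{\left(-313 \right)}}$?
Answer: $\frac{1523}{313} \approx 4.8658$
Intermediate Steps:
$B{\left(R \right)} = R$ ($B{\left(R \right)} = \frac{R^{2}}{R} = R$)
$- \frac{1523}{B{\left(-313 \right)}} = - \frac{1523}{-313} = \left(-1523\right) \left(- \frac{1}{313}\right) = \frac{1523}{313}$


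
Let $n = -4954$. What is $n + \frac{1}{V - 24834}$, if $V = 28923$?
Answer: $- \frac{20256905}{4089} \approx -4954.0$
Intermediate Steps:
$n + \frac{1}{V - 24834} = -4954 + \frac{1}{28923 - 24834} = -4954 + \frac{1}{4089} = - \frac{20256905}{4089}$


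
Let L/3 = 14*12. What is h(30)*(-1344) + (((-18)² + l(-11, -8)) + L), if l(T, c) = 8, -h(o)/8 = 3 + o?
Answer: 355652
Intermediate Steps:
h(o) = -24 - 8*o (h(o) = -8*(3 + o) = -24 - 8*o)
L = 504 (L = 3*(14*12) = 3*168 = 504)
h(30)*(-1344) + (((-18)² + l(-11, -8)) + L) = (-24 - 8*30)*(-1344) + (((-18)² + 8) + 504) = (-24 - 240)*(-1344) + ((324 + 8) + 504) = -264*(-1344) + (332 + 504) = 354816 + 836 = 355652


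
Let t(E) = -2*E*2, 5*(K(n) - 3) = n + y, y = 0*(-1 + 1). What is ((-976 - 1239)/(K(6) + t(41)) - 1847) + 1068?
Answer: -611346/799 ≈ -765.14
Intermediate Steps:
y = 0 (y = 0*0 = 0)
K(n) = 3 + n/5 (K(n) = 3 + (n + 0)/5 = 3 + n/5)
t(E) = -4*E
((-976 - 1239)/(K(6) + t(41)) - 1847) + 1068 = ((-976 - 1239)/((3 + (⅕)*6) - 4*41) - 1847) + 1068 = (-2215/((3 + 6/5) - 164) - 1847) + 1068 = (-2215/(21/5 - 164) - 1847) + 1068 = (-2215/(-799/5) - 1847) + 1068 = (-2215*(-5/799) - 1847) + 1068 = (11075/799 - 1847) + 1068 = -1464678/799 + 1068 = -611346/799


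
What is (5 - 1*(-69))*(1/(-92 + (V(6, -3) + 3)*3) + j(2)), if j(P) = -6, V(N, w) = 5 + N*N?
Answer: -8843/20 ≈ -442.15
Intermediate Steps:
V(N, w) = 5 + N²
(5 - 1*(-69))*(1/(-92 + (V(6, -3) + 3)*3) + j(2)) = (5 - 1*(-69))*(1/(-92 + ((5 + 6²) + 3)*3) - 6) = (5 + 69)*(1/(-92 + ((5 + 36) + 3)*3) - 6) = 74*(1/(-92 + (41 + 3)*3) - 6) = 74*(1/(-92 + 44*3) - 6) = 74*(1/(-92 + 132) - 6) = 74*(1/40 - 6) = 74*(-239/40) = -8843/20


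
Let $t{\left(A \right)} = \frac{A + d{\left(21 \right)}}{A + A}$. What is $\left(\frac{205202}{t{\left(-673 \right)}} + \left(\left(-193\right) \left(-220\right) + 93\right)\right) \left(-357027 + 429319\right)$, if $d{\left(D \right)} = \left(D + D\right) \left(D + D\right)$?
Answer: $- \frac{16611007726148}{1091} \approx -1.5225 \cdot 10^{10}$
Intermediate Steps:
$d{\left(D \right)} = 4 D^{2}$ ($d{\left(D \right)} = 2 D 2 D = 4 D^{2}$)
$t{\left(A \right)} = \frac{1764 + A}{2 A}$ ($t{\left(A \right)} = \frac{A + 4 \cdot 21^{2}}{A + A} = \frac{A + 4 \cdot 441}{2 A} = \left(A + 1764\right) \frac{1}{2 A} = \left(1764 + A\right) \frac{1}{2 A} = \frac{1764 + A}{2 A}$)
$\left(\frac{205202}{t{\left(-673 \right)}} + \left(\left(-193\right) \left(-220\right) + 93\right)\right) \left(-357027 + 429319\right) = \left(\frac{205202}{\frac{1}{2} \frac{1}{-673} \left(1764 - 673\right)} + \left(\left(-193\right) \left(-220\right) + 93\right)\right) \left(-357027 + 429319\right) = \left(\frac{205202}{\frac{1}{2} \left(- \frac{1}{673}\right) 1091} + \left(42460 + 93\right)\right) 72292 = \left(\frac{205202}{- \frac{1091}{1346}} + 42553\right) 72292 = \left(205202 \left(- \frac{1346}{1091}\right) + 42553\right) 72292 = \left(- \frac{276201892}{1091} + 42553\right) 72292 = \left(- \frac{229776569}{1091}\right) 72292 = - \frac{16611007726148}{1091}$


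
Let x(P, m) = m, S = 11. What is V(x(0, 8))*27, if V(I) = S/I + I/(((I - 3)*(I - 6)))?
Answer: 2349/40 ≈ 58.725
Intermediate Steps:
V(I) = 11/I + I/((-6 + I)*(-3 + I)) (V(I) = 11/I + I/(((I - 3)*(I - 6))) = 11/I + I/(((-3 + I)*(-6 + I))) = 11/I + I/(((-6 + I)*(-3 + I))) = 11/I + I*(1/((-6 + I)*(-3 + I))) = 11/I + I/((-6 + I)*(-3 + I)))
V(x(0, 8))*27 = (3*(66 - 33*8 + 4*8**2)/(8*(18 + 8**2 - 9*8)))*27 = (3*(1/8)*(66 - 264 + 4*64)/(18 + 64 - 72))*27 = (3*(1/8)*(66 - 264 + 256)/10)*27 = (3*(1/8)*(1/10)*58)*27 = (87/40)*27 = 2349/40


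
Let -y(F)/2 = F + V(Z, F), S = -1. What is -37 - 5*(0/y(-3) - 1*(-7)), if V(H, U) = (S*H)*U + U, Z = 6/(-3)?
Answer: -72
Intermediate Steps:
Z = -2 (Z = 6*(-⅓) = -2)
V(H, U) = U - H*U (V(H, U) = (-H)*U + U = -H*U + U = U - H*U)
y(F) = -8*F (y(F) = -2*(F + F*(1 - 1*(-2))) = -2*(F + F*(1 + 2)) = -2*(F + F*3) = -2*(F + 3*F) = -8*F)
-37 - 5*(0/y(-3) - 1*(-7)) = -37 - 5*(0/((-8*(-3))) - 1*(-7)) = -37 - 5*(0/24 + 7) = -37 - 5*(0*(1/24) + 7) = -37 - 5*(0 + 7) = -37 - 5*7 = -37 - 35 = -72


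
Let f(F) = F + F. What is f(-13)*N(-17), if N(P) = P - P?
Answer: 0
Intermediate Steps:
N(P) = 0
f(F) = 2*F
f(-13)*N(-17) = (2*(-13))*0 = -26*0 = 0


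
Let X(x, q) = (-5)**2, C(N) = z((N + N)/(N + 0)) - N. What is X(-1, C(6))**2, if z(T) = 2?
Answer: 625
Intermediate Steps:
C(N) = 2 - N
X(x, q) = 25
X(-1, C(6))**2 = 25**2 = 625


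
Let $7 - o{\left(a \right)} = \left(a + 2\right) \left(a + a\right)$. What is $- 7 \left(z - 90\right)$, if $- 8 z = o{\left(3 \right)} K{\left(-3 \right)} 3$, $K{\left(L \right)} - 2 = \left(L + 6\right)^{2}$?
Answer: $- \frac{273}{8} \approx -34.125$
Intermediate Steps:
$o{\left(a \right)} = 7 - 2 a \left(2 + a\right)$ ($o{\left(a \right)} = 7 - \left(a + 2\right) \left(a + a\right) = 7 - \left(2 + a\right) 2 a = 7 - 2 a \left(2 + a\right)$)
$K{\left(L \right)} = 2 + \left(6 + L\right)^{2}$ ($K{\left(L \right)} = 2 + \left(L + 6\right)^{2} = 2 + \left(6 + L\right)^{2}$)
$z = \frac{759}{8}$ ($z = - \frac{\left(7 - 12 - 2 \cdot 3^{2}\right) \left(2 + \left(6 - 3\right)^{2}\right) 3}{8} = - \frac{\left(7 - 12 - 18\right) \left(2 + 3^{2}\right) 3}{8} = - \frac{\left(7 - 12 - 18\right) \left(2 + 9\right) 3}{8} = - \frac{\left(-23\right) 11 \cdot 3}{8} = - \frac{\left(-253\right) 3}{8} = \left(- \frac{1}{8}\right) \left(-759\right) = \frac{759}{8} \approx 94.875$)
$- 7 \left(z - 90\right) = - 7 \left(\frac{759}{8} - 90\right) = \left(-7\right) \frac{39}{8} = - \frac{273}{8}$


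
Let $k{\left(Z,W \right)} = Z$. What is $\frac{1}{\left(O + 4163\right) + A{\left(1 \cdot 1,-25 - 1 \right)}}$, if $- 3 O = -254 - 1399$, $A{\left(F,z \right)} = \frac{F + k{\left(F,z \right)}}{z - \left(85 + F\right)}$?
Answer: $\frac{56}{263983} \approx 0.00021213$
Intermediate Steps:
$A{\left(F,z \right)} = \frac{2 F}{-85 + z - F}$ ($A{\left(F,z \right)} = \frac{F + F}{z - \left(85 + F\right)} = \frac{2 F}{-85 + z - F}$)
$O = 551$ ($O = - \frac{-254 - 1399}{3} = \left(- \frac{1}{3}\right) \left(-1653\right) = 551$)
$\frac{1}{\left(O + 4163\right) + A{\left(1 \cdot 1,-25 - 1 \right)}} = \frac{1}{\left(551 + 4163\right) + \frac{2 \cdot 1 \cdot 1}{-85 - 26 - 1 \cdot 1}} = \frac{1}{4714 + 2 \cdot 1 \frac{1}{-85 - 26 - 1}} = \frac{1}{4714 + 2 \cdot 1 \frac{1}{-112}} = \frac{1}{4714 + 2 \cdot 1 \left(- \frac{1}{112}\right)} = \frac{1}{4714 - \frac{1}{56}} = \frac{1}{\frac{263983}{56}} = \frac{56}{263983}$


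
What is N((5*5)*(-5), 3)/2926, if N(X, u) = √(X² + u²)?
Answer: √15634/2926 ≈ 0.042733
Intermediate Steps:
N((5*5)*(-5), 3)/2926 = √(((5*5)*(-5))² + 3²)/2926 = √((25*(-5))² + 9)*(1/2926) = √((-125)² + 9)*(1/2926) = √(15625 + 9)*(1/2926) = √15634*(1/2926) = √15634/2926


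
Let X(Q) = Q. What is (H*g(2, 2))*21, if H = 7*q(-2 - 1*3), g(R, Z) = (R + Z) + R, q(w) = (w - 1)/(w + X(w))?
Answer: 2646/5 ≈ 529.20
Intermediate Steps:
q(w) = (-1 + w)/(2*w) (q(w) = (w - 1)/(w + w) = (-1 + w)/((2*w)) = (-1 + w)*(1/(2*w)) = (-1 + w)/(2*w))
g(R, Z) = Z + 2*R
H = 21/5 (H = 7*((-1 + (-2 - 1*3))/(2*(-2 - 1*3))) = 7*((-1 + (-2 - 3))/(2*(-2 - 3))) = 7*((½)*(-1 - 5)/(-5)) = 7*((½)*(-⅕)*(-6)) = 7*(⅗) = 21/5 ≈ 4.2000)
(H*g(2, 2))*21 = (21*(2 + 2*2)/5)*21 = (21*(2 + 4)/5)*21 = ((21/5)*6)*21 = (126/5)*21 = 2646/5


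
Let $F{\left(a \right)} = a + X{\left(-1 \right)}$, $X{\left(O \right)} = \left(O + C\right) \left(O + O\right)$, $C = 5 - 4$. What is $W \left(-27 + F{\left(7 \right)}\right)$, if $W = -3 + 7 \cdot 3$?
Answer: $-360$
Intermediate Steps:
$C = 1$
$W = 18$ ($W = -3 + 21 = 18$)
$X{\left(O \right)} = 2 O \left(1 + O\right)$ ($X{\left(O \right)} = \left(O + 1\right) \left(O + O\right) = \left(1 + O\right) 2 O = 2 O \left(1 + O\right)$)
$F{\left(a \right)} = a$ ($F{\left(a \right)} = a + 2 \left(-1\right) \left(1 - 1\right) = a + 2 \left(-1\right) 0 = a + 0 = a$)
$W \left(-27 + F{\left(7 \right)}\right) = 18 \left(-27 + 7\right) = 18 \left(-20\right) = -360$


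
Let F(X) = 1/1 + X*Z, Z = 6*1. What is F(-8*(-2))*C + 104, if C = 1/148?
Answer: 15489/148 ≈ 104.66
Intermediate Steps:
C = 1/148 ≈ 0.0067568
Z = 6
F(X) = 1 + 6*X (F(X) = 1/1 + X*6 = 1*1 + 6*X = 1 + 6*X)
F(-8*(-2))*C + 104 = (1 + 6*(-8*(-2)))*(1/148) + 104 = (1 + 6*16)*(1/148) + 104 = (1 + 96)*(1/148) + 104 = 97*(1/148) + 104 = 97/148 + 104 = 15489/148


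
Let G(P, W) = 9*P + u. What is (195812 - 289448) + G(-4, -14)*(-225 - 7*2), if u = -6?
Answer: -83598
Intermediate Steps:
G(P, W) = -6 + 9*P (G(P, W) = 9*P - 6 = -6 + 9*P)
(195812 - 289448) + G(-4, -14)*(-225 - 7*2) = (195812 - 289448) + (-6 + 9*(-4))*(-225 - 7*2) = -93636 + (-6 - 36)*(-225 - 14) = -93636 - 42*(-239) = -93636 + 10038 = -83598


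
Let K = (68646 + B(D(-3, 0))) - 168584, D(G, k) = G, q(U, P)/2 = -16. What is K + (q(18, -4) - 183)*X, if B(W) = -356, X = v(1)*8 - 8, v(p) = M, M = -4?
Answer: -91694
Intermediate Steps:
q(U, P) = -32 (q(U, P) = 2*(-16) = -32)
v(p) = -4
X = -40 (X = -4*8 - 8 = -32 - 8 = -40)
K = -100294 (K = (68646 - 356) - 168584 = 68290 - 168584 = -100294)
K + (q(18, -4) - 183)*X = -100294 + (-32 - 183)*(-40) = -100294 - 215*(-40) = -100294 + 8600 = -91694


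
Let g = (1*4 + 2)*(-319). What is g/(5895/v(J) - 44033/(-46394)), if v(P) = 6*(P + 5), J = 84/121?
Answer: -2780995542/252080611 ≈ -11.032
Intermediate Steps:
J = 84/121 (J = 84*(1/121) = 84/121 ≈ 0.69421)
v(P) = 30 + 6*P (v(P) = 6*(5 + P) = 30 + 6*P)
g = -1914 (g = (4 + 2)*(-319) = 6*(-319) = -1914)
g/(5895/v(J) - 44033/(-46394)) = -1914/(5895/(30 + 6*(84/121)) - 44033/(-46394)) = -1914/(5895/(30 + 504/121) - 44033*(-1/46394)) = -1914/(5895/(4134/121) + 44033/46394) = -1914/(5895*(121/4134) + 44033/46394) = -1914/(237765/1378 + 44033/46394) = -1914/2772886721/15982733 = -1914*15982733/2772886721 = -2780995542/252080611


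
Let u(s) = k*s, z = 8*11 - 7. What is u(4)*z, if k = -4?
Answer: -1296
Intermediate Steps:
z = 81 (z = 88 - 7 = 81)
u(s) = -4*s
u(4)*z = -4*4*81 = -16*81 = -1296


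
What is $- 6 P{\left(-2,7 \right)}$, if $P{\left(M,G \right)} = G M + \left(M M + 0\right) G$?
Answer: $-84$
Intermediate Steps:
$P{\left(M,G \right)} = G M + G M^{2}$ ($P{\left(M,G \right)} = G M + \left(M^{2} + 0\right) G = G M + M^{2} G = G M + G M^{2}$)
$- 6 P{\left(-2,7 \right)} = - 6 \cdot 7 \left(-2\right) \left(1 - 2\right) = - 6 \cdot 7 \left(-2\right) \left(-1\right) = \left(-6\right) 14 = -84$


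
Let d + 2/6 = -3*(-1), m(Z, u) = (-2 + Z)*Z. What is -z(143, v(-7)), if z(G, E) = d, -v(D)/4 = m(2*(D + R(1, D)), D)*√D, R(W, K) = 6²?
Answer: -8/3 ≈ -2.6667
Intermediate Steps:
R(W, K) = 36
m(Z, u) = Z*(-2 + Z)
v(D) = -4*√D*(70 + 2*D)*(72 + 2*D) (v(D) = -4*(2*(D + 36))*(-2 + 2*(D + 36))*√D = -4*(2*(36 + D))*(-2 + 2*(36 + D))*√D = -4*(72 + 2*D)*(-2 + (72 + 2*D))*√D = -4*(72 + 2*D)*(70 + 2*D)*√D = -4*(70 + 2*D)*(72 + 2*D)*√D = -4*√D*(70 + 2*D)*(72 + 2*D))
d = 8/3 (d = -⅓ - 3*(-1) = -⅓ + 3 = 8/3 ≈ 2.6667)
z(G, E) = 8/3
-z(143, v(-7)) = -1*8/3 = -8/3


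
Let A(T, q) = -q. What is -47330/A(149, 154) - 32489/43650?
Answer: 1030475597/3361050 ≈ 306.59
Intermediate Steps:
-47330/A(149, 154) - 32489/43650 = -47330/((-1*154)) - 32489/43650 = -47330/(-154) - 32489*1/43650 = -47330*(-1/154) - 32489/43650 = 23665/77 - 32489/43650 = 1030475597/3361050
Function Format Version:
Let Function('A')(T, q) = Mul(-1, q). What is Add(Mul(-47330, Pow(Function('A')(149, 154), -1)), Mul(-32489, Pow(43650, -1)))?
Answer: Rational(1030475597, 3361050) ≈ 306.59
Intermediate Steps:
Add(Mul(-47330, Pow(Function('A')(149, 154), -1)), Mul(-32489, Pow(43650, -1))) = Add(Mul(-47330, Pow(Mul(-1, 154), -1)), Mul(-32489, Pow(43650, -1))) = Add(Mul(-47330, Pow(-154, -1)), Mul(-32489, Rational(1, 43650))) = Add(Mul(-47330, Rational(-1, 154)), Rational(-32489, 43650)) = Add(Rational(23665, 77), Rational(-32489, 43650)) = Rational(1030475597, 3361050)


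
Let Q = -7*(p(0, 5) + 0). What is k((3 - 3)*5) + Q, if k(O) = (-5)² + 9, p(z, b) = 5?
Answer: -1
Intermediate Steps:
Q = -35 (Q = -7*(5 + 0) = -7*5 = -35)
k(O) = 34 (k(O) = 25 + 9 = 34)
k((3 - 3)*5) + Q = 34 - 35 = -1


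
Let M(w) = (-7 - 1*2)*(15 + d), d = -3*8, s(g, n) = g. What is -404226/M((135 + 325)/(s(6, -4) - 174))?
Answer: -44914/9 ≈ -4990.4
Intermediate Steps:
d = -24
M(w) = 81 (M(w) = (-7 - 1*2)*(15 - 24) = (-7 - 2)*(-9) = -9*(-9) = 81)
-404226/M((135 + 325)/(s(6, -4) - 174)) = -404226/81 = -404226*1/81 = -44914/9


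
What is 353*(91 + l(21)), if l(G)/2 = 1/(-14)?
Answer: 224508/7 ≈ 32073.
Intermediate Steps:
l(G) = -⅐ (l(G) = 2/(-14) = 2*(-1/14) = -⅐)
353*(91 + l(21)) = 353*(91 - ⅐) = 353*(636/7) = 224508/7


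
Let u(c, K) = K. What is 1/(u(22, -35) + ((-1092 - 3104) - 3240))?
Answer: -1/7471 ≈ -0.00013385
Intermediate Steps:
1/(u(22, -35) + ((-1092 - 3104) - 3240)) = 1/(-35 + ((-1092 - 3104) - 3240)) = 1/(-35 + (-4196 - 3240)) = 1/(-35 - 7436) = 1/(-7471) = -1/7471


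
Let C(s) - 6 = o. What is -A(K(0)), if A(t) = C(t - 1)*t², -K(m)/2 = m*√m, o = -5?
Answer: 0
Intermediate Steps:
C(s) = 1 (C(s) = 6 - 5 = 1)
K(m) = -2*m^(3/2) (K(m) = -2*m*√m = -2*m^(3/2))
A(t) = t² (A(t) = 1*t² = t²)
-A(K(0)) = -(-2*0^(3/2))² = -(-2*0)² = -1*0² = -1*0 = 0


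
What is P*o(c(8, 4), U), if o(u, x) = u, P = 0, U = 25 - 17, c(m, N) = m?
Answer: 0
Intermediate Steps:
U = 8
P*o(c(8, 4), U) = 0*8 = 0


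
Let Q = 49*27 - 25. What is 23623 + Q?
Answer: 24921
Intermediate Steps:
Q = 1298 (Q = 1323 - 25 = 1298)
23623 + Q = 23623 + 1298 = 24921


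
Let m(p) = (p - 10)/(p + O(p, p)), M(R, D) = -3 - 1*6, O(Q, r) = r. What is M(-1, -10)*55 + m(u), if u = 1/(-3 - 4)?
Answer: -919/2 ≈ -459.50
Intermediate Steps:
M(R, D) = -9 (M(R, D) = -3 - 6 = -9)
u = -1/7 (u = 1/(-7) = -1/7 ≈ -0.14286)
m(p) = (-10 + p)/(2*p) (m(p) = (p - 10)/(p + p) = (-10 + p)/((2*p)) = (-10 + p)*(1/(2*p)) = (-10 + p)/(2*p))
M(-1, -10)*55 + m(u) = -9*55 + (-10 - 1/7)/(2*(-1/7)) = -495 + (1/2)*(-7)*(-71/7) = -495 + 71/2 = -919/2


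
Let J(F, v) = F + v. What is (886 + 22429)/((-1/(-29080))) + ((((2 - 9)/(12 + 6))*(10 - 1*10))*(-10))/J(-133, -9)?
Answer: 678000200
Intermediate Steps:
(886 + 22429)/((-1/(-29080))) + ((((2 - 9)/(12 + 6))*(10 - 1*10))*(-10))/J(-133, -9) = (886 + 22429)/((-1/(-29080))) + ((((2 - 9)/(12 + 6))*(10 - 1*10))*(-10))/(-133 - 9) = 23315/((-1*(-1/29080))) + (((-7/18)*(10 - 10))*(-10))/(-142) = 23315/(1/29080) + ((-7*1/18*0)*(-10))*(-1/142) = 23315*29080 + (-7/18*0*(-10))*(-1/142) = 678000200 + (0*(-10))*(-1/142) = 678000200 + 0*(-1/142) = 678000200 + 0 = 678000200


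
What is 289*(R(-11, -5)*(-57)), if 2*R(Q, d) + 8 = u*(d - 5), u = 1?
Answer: 148257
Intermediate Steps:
R(Q, d) = -13/2 + d/2 (R(Q, d) = -4 + (1*(d - 5))/2 = -4 + (1*(-5 + d))/2 = -4 + (-5 + d)/2 = -4 + (-5/2 + d/2) = -13/2 + d/2)
289*(R(-11, -5)*(-57)) = 289*((-13/2 + (1/2)*(-5))*(-57)) = 289*((-13/2 - 5/2)*(-57)) = 289*(-9*(-57)) = 289*513 = 148257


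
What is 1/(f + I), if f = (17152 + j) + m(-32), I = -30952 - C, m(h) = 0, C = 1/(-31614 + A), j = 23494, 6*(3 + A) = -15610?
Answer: 102656/995147267 ≈ 0.00010316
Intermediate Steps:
A = -7814/3 (A = -3 + (⅙)*(-15610) = -3 - 7805/3 = -7814/3 ≈ -2604.7)
C = -3/102656 (C = 1/(-31614 - 7814/3) = 1/(-102656/3) = -3/102656 ≈ -2.9224e-5)
I = -3177408509/102656 (I = -30952 - 1*(-3/102656) = -30952 + 3/102656 = -3177408509/102656 ≈ -30952.)
f = 40646 (f = (17152 + 23494) + 0 = 40646 + 0 = 40646)
1/(f + I) = 1/(40646 - 3177408509/102656) = 1/(995147267/102656) = 102656/995147267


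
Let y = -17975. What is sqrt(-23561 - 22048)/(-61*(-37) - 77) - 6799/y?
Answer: 6799/17975 + I*sqrt(45609)/2180 ≈ 0.37825 + 0.097965*I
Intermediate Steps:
sqrt(-23561 - 22048)/(-61*(-37) - 77) - 6799/y = sqrt(-23561 - 22048)/(-61*(-37) - 77) - 6799/(-17975) = sqrt(-45609)/(2257 - 77) - 6799*(-1/17975) = (I*sqrt(45609))/2180 + 6799/17975 = (I*sqrt(45609))*(1/2180) + 6799/17975 = I*sqrt(45609)/2180 + 6799/17975 = 6799/17975 + I*sqrt(45609)/2180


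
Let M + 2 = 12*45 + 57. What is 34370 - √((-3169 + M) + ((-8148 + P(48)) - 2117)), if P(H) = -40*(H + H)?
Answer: 34370 - I*√16679 ≈ 34370.0 - 129.15*I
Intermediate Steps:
M = 595 (M = -2 + (12*45 + 57) = -2 + (540 + 57) = -2 + 597 = 595)
P(H) = -80*H
34370 - √((-3169 + M) + ((-8148 + P(48)) - 2117)) = 34370 - √((-3169 + 595) + ((-8148 - 80*48) - 2117)) = 34370 - √(-2574 + ((-8148 - 3840) - 2117)) = 34370 - √(-2574 + (-11988 - 2117)) = 34370 - √(-2574 - 14105) = 34370 - √(-16679) = 34370 - I*√16679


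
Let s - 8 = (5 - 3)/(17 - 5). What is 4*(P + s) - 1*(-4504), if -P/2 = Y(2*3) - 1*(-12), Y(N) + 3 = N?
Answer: 13250/3 ≈ 4416.7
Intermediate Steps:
Y(N) = -3 + N
P = -30 (P = -2*((-3 + 2*3) - 1*(-12)) = -2*((-3 + 6) + 12) = -2*(3 + 12) = -2*15 = -30)
s = 49/6 (s = 8 + (5 - 3)/(17 - 5) = 8 + 2/12 = 8 + 2*(1/12) = 8 + 1/6 = 49/6 ≈ 8.1667)
4*(P + s) - 1*(-4504) = 4*(-30 + 49/6) - 1*(-4504) = 4*(-131/6) + 4504 = -262/3 + 4504 = 13250/3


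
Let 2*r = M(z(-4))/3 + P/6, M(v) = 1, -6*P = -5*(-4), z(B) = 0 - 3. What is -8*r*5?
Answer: 40/9 ≈ 4.4444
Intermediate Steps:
z(B) = -3
P = -10/3 (P = -(-5)*(-4)/6 = -1/6*20 = -10/3 ≈ -3.3333)
r = -1/9 (r = (1/3 - 10/3/6)/2 = (1*(1/3) - 10/3*1/6)/2 = (1/3 - 5/9)/2 = (1/2)*(-2/9) = -1/9 ≈ -0.11111)
-8*r*5 = -8*(-1/9)*5 = (8/9)*5 = 40/9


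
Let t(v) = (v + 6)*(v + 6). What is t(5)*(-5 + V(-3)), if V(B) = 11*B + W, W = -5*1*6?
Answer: -8228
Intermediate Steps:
W = -30 (W = -5*6 = -30)
V(B) = -30 + 11*B (V(B) = 11*B - 30 = -30 + 11*B)
t(v) = (6 + v)² (t(v) = (6 + v)*(6 + v) = (6 + v)²)
t(5)*(-5 + V(-3)) = (6 + 5)²*(-5 + (-30 + 11*(-3))) = 11²*(-5 + (-30 - 33)) = 121*(-5 - 63) = 121*(-68) = -8228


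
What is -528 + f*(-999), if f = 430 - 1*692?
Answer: 261210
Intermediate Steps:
f = -262 (f = 430 - 692 = -262)
-528 + f*(-999) = -528 - 262*(-999) = -528 + 261738 = 261210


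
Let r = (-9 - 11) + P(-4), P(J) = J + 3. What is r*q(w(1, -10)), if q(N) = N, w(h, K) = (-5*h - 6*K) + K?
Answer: -945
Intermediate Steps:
P(J) = 3 + J
w(h, K) = -5*K - 5*h (w(h, K) = (-6*K - 5*h) + K = -5*K - 5*h)
r = -21 (r = (-9 - 11) + (3 - 4) = -20 - 1 = -21)
r*q(w(1, -10)) = -21*(-5*(-10) - 5*1) = -21*(50 - 5) = -21*45 = -945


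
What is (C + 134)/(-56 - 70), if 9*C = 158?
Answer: -682/567 ≈ -1.2028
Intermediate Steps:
C = 158/9 (C = (⅑)*158 = 158/9 ≈ 17.556)
(C + 134)/(-56 - 70) = (158/9 + 134)/(-56 - 70) = (1364/9)/(-126) = (1364/9)*(-1/126) = -682/567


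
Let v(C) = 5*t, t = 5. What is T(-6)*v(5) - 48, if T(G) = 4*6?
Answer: 552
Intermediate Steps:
T(G) = 24
v(C) = 25 (v(C) = 5*5 = 25)
T(-6)*v(5) - 48 = 24*25 - 48 = 600 - 48 = 552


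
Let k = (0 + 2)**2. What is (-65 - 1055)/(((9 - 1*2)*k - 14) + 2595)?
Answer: -1120/2609 ≈ -0.42928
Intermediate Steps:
k = 4 (k = 2**2 = 4)
(-65 - 1055)/(((9 - 1*2)*k - 14) + 2595) = (-65 - 1055)/(((9 - 1*2)*4 - 14) + 2595) = -1120/(((9 - 2)*4 - 14) + 2595) = -1120/((7*4 - 14) + 2595) = -1120/((28 - 14) + 2595) = -1120/(14 + 2595) = -1120/2609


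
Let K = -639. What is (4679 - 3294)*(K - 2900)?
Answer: -4901515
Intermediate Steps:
(4679 - 3294)*(K - 2900) = (4679 - 3294)*(-639 - 2900) = 1385*(-3539) = -4901515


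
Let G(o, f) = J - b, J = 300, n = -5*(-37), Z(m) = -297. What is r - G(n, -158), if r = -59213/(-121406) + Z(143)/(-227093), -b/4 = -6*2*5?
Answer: -1640744250089/27570452758 ≈ -59.511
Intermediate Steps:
n = 185
b = 240 (b = -4*(-6*2)*5 = -(-48)*5 = -4*(-60) = 240)
G(o, f) = 60 (G(o, f) = 300 - 1*240 = 300 - 240 = 60)
r = 13482915391/27570452758 (r = -59213/(-121406) - 297/(-227093) = -59213*(-1/121406) - 297*(-1/227093) = 59213/121406 + 297/227093 = 13482915391/27570452758 ≈ 0.48904)
r - G(n, -158) = 13482915391/27570452758 - 1*60 = 13482915391/27570452758 - 60 = -1640744250089/27570452758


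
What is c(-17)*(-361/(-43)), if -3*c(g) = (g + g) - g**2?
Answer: 116603/129 ≈ 903.90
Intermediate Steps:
c(g) = -2*g/3 + g**2/3 (c(g) = -((g + g) - g**2)/3 = -(2*g - g**2)/3 = -(-g**2 + 2*g)/3 = -2*g/3 + g**2/3)
c(-17)*(-361/(-43)) = ((1/3)*(-17)*(-2 - 17))*(-361/(-43)) = ((1/3)*(-17)*(-19))*(-361*(-1/43)) = (323/3)*(361/43) = 116603/129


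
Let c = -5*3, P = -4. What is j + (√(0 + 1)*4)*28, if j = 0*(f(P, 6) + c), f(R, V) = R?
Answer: 112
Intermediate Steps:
c = -15
j = 0 (j = 0*(-4 - 15) = 0*(-19) = 0)
j + (√(0 + 1)*4)*28 = 0 + (√(0 + 1)*4)*28 = 0 + (√1*4)*28 = 0 + (1*4)*28 = 0 + 4*28 = 0 + 112 = 112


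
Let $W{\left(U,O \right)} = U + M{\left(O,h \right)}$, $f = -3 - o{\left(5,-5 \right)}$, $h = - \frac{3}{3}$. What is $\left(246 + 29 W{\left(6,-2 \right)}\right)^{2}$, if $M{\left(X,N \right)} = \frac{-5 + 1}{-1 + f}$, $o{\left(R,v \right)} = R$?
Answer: $\frac{15178816}{81} \approx 1.8739 \cdot 10^{5}$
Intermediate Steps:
$h = -1$ ($h = \left(-3\right) \frac{1}{3} = -1$)
$f = -8$ ($f = -3 - 5 = -8$)
$M{\left(X,N \right)} = \frac{4}{9}$ ($M{\left(X,N \right)} = \frac{-5 + 1}{-1 - 8} = - \frac{4}{-9} = \left(-4\right) \left(- \frac{1}{9}\right) = \frac{4}{9}$)
$W{\left(U,O \right)} = \frac{4}{9} + U$ ($W{\left(U,O \right)} = U + \frac{4}{9} = \frac{4}{9} + U$)
$\left(246 + 29 W{\left(6,-2 \right)}\right)^{2} = \left(246 + 29 \left(\frac{4}{9} + 6\right)\right)^{2} = \left(246 + 29 \cdot \frac{58}{9}\right)^{2} = \left(246 + \frac{1682}{9}\right)^{2} = \left(\frac{3896}{9}\right)^{2} = \frac{15178816}{81}$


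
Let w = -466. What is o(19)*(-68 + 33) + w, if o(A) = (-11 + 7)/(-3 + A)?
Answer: -1829/4 ≈ -457.25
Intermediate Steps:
o(A) = -4/(-3 + A)
o(19)*(-68 + 33) + w = (-4/(-3 + 19))*(-68 + 33) - 466 = -4/16*(-35) - 466 = -4*1/16*(-35) - 466 = -1/4*(-35) - 466 = 35/4 - 466 = -1829/4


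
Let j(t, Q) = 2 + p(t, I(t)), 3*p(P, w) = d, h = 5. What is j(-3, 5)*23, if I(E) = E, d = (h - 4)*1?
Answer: 161/3 ≈ 53.667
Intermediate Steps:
d = 1 (d = (5 - 4)*1 = 1*1 = 1)
p(P, w) = ⅓ (p(P, w) = (⅓)*1 = ⅓)
j(t, Q) = 7/3 (j(t, Q) = 2 + ⅓ = 7/3)
j(-3, 5)*23 = (7/3)*23 = 161/3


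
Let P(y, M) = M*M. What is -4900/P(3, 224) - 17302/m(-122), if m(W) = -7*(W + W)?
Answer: -1118003/109312 ≈ -10.228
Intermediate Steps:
P(y, M) = M²
m(W) = -14*W
-4900/P(3, 224) - 17302/m(-122) = -4900/(224²) - 17302/((-14*(-122))) = -4900/50176 - 17302/1708 = -4900*1/50176 - 17302*1/1708 = -25/256 - 8651/854 = -1118003/109312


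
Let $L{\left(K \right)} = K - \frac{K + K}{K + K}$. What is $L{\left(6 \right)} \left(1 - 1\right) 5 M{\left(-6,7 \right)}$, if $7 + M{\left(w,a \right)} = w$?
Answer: $0$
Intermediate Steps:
$M{\left(w,a \right)} = -7 + w$
$L{\left(K \right)} = -1 + K$ ($L{\left(K \right)} = K - \frac{2 K}{2 K} = K - 2 K \frac{1}{2 K} = K - 1 = -1 + K$)
$L{\left(6 \right)} \left(1 - 1\right) 5 M{\left(-6,7 \right)} = \left(-1 + 6\right) \left(1 - 1\right) 5 \left(-7 - 6\right) = 5 \cdot 0 \cdot 5 \left(-13\right) = 5 \cdot 0 \left(-13\right) = 0 \left(-13\right) = 0$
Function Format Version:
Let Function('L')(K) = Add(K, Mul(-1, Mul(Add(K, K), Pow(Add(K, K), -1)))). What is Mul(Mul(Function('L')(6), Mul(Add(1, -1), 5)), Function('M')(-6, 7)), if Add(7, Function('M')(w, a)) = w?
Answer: 0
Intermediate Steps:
Function('M')(w, a) = Add(-7, w)
Function('L')(K) = Add(-1, K) (Function('L')(K) = Add(K, Mul(-1, Mul(Mul(2, K), Pow(Mul(2, K), -1)))) = Add(K, Mul(-1, Mul(Mul(2, K), Mul(Rational(1, 2), Pow(K, -1))))) = Add(K, Mul(-1, 1)) = Add(K, -1) = Add(-1, K))
Mul(Mul(Function('L')(6), Mul(Add(1, -1), 5)), Function('M')(-6, 7)) = Mul(Mul(Add(-1, 6), Mul(Add(1, -1), 5)), Add(-7, -6)) = Mul(Mul(5, Mul(0, 5)), -13) = Mul(Mul(5, 0), -13) = Mul(0, -13) = 0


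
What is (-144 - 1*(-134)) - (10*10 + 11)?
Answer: -121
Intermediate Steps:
(-144 - 1*(-134)) - (10*10 + 11) = (-144 + 134) - (100 + 11) = -10 - 1*111 = -10 - 111 = -121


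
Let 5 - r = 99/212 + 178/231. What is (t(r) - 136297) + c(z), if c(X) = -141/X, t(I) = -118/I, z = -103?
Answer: -2587249810438/18978265 ≈ -1.3633e+5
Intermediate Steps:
r = 184255/48972 (r = 5 - (99/212 + 178/231) = 5 - 1*60605/48972 = 5 - 60605/48972 = 184255/48972 ≈ 3.7625)
(t(r) - 136297) + c(z) = (-118/184255/48972 - 136297) - 141/(-103) = (-118*48972/184255 - 136297) - 141*(-1/103) = (-5778696/184255 - 136297) + 141/103 = -25119182431/184255 + 141/103 = -2587249810438/18978265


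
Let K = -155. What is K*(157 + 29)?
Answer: -28830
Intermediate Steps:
K*(157 + 29) = -155*(157 + 29) = -155*186 = -28830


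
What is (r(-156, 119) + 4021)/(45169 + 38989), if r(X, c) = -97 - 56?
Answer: 1934/42079 ≈ 0.045961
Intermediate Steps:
r(X, c) = -153
(r(-156, 119) + 4021)/(45169 + 38989) = (-153 + 4021)/(45169 + 38989) = 3868/84158 = 3868*(1/84158) = 1934/42079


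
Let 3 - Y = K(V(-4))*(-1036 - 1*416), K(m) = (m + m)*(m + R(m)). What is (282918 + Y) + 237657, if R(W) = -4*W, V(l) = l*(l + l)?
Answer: -8400510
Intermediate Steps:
V(l) = 2*l² (V(l) = l*(2*l) = 2*l²)
K(m) = -6*m² (K(m) = (m + m)*(m - 4*m) = (2*m)*(-3*m) = -6*m²)
Y = -8921085 (Y = 3 - (-6*(2*(-4)²)²)*(-1036 - 1*416) = 3 - (-6*(2*16)²)*(-1036 - 416) = 3 - (-6*32²)*(-1452) = 3 - (-6*1024)*(-1452) = 3 - (-6144)*(-1452) = 3 - 1*8921088 = 3 - 8921088 = -8921085)
(282918 + Y) + 237657 = (282918 - 8921085) + 237657 = -8638167 + 237657 = -8400510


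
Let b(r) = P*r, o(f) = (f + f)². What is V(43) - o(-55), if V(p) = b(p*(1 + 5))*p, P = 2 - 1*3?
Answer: -23194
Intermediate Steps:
P = -1 (P = 2 - 3 = -1)
o(f) = 4*f² (o(f) = (2*f)² = 4*f²)
b(r) = -r
V(p) = -6*p² (V(p) = (-p*(1 + 5))*p = (-p*6)*p = (-6*p)*p = -6*p²)
V(43) - o(-55) = -6*43² - 4*(-55)² = -6*1849 - 4*3025 = -11094 - 1*12100 = -11094 - 12100 = -23194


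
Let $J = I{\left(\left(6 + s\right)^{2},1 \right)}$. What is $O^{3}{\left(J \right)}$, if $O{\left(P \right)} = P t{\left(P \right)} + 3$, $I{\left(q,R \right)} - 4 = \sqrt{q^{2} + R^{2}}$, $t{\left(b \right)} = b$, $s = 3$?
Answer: $293311649165 + 1042789208 \sqrt{6562} \approx 3.7778 \cdot 10^{11}$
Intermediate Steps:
$I{\left(q,R \right)} = 4 + \sqrt{R^{2} + q^{2}}$ ($I{\left(q,R \right)} = 4 + \sqrt{q^{2} + R^{2}} = 4 + \sqrt{R^{2} + q^{2}}$)
$J = 4 + \sqrt{6562}$ ($J = 4 + \sqrt{1^{2} + \left(\left(6 + 3\right)^{2}\right)^{2}} = 4 + \sqrt{1 + \left(9^{2}\right)^{2}} = 4 + \sqrt{1 + 81^{2}} = 4 + \sqrt{1 + 6561} = 4 + \sqrt{6562} \approx 85.006$)
$O{\left(P \right)} = 3 + P^{2}$ ($O{\left(P \right)} = P P + 3 = P^{2} + 3 = 3 + P^{2}$)
$O^{3}{\left(J \right)} = \left(3 + \left(4 + \sqrt{6562}\right)^{2}\right)^{3}$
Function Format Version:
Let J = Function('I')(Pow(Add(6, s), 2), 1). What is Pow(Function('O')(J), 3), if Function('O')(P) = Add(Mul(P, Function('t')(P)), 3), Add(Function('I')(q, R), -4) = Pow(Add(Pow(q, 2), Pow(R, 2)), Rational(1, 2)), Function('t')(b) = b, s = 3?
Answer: Add(293311649165, Mul(1042789208, Pow(6562, Rational(1, 2)))) ≈ 3.7778e+11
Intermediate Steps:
Function('I')(q, R) = Add(4, Pow(Add(Pow(R, 2), Pow(q, 2)), Rational(1, 2))) (Function('I')(q, R) = Add(4, Pow(Add(Pow(q, 2), Pow(R, 2)), Rational(1, 2))) = Add(4, Pow(Add(Pow(R, 2), Pow(q, 2)), Rational(1, 2))))
J = Add(4, Pow(6562, Rational(1, 2))) (J = Add(4, Pow(Add(Pow(1, 2), Pow(Pow(Add(6, 3), 2), 2)), Rational(1, 2))) = Add(4, Pow(Add(1, Pow(Pow(9, 2), 2)), Rational(1, 2))) = Add(4, Pow(Add(1, Pow(81, 2)), Rational(1, 2))) = Add(4, Pow(Add(1, 6561), Rational(1, 2))) = Add(4, Pow(6562, Rational(1, 2))) ≈ 85.006)
Function('O')(P) = Add(3, Pow(P, 2)) (Function('O')(P) = Add(Mul(P, P), 3) = Add(Pow(P, 2), 3) = Add(3, Pow(P, 2)))
Pow(Function('O')(J), 3) = Pow(Add(3, Pow(Add(4, Pow(6562, Rational(1, 2))), 2)), 3)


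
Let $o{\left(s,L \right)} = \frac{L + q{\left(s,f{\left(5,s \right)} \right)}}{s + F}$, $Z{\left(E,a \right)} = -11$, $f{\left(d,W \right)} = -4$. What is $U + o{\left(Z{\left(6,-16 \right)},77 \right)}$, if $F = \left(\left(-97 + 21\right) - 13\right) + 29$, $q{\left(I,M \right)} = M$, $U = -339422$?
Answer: $- \frac{24099035}{71} \approx -3.3942 \cdot 10^{5}$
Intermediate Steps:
$F = -60$ ($F = \left(-76 - 13\right) + 29 = -89 + 29 = -60$)
$o{\left(s,L \right)} = \frac{-4 + L}{-60 + s}$ ($o{\left(s,L \right)} = \frac{L - 4}{s - 60} = \frac{-4 + L}{-60 + s}$)
$U + o{\left(Z{\left(6,-16 \right)},77 \right)} = -339422 + \frac{-4 + 77}{-60 - 11} = -339422 + \frac{1}{-71} \cdot 73 = -339422 - \frac{73}{71} = - \frac{24099035}{71}$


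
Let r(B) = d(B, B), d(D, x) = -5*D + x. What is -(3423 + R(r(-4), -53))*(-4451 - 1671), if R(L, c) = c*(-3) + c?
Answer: 21604538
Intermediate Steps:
d(D, x) = x - 5*D
r(B) = -4*B (r(B) = B - 5*B = -4*B)
R(L, c) = -2*c (R(L, c) = -3*c + c = -2*c)
-(3423 + R(r(-4), -53))*(-4451 - 1671) = -(3423 - 2*(-53))*(-4451 - 1671) = -(3423 + 106)*(-6122) = -3529*(-6122) = -1*(-21604538) = 21604538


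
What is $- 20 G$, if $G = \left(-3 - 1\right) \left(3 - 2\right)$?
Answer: $80$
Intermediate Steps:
$G = -4$ ($G = \left(-4\right) 1 = -4$)
$- 20 G = \left(-20\right) \left(-4\right) = 80$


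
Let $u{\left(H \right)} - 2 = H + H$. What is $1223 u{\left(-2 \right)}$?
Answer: $-2446$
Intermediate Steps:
$u{\left(H \right)} = 2 + 2 H$ ($u{\left(H \right)} = 2 + \left(H + H\right) = 2 + 2 H$)
$1223 u{\left(-2 \right)} = 1223 \left(2 + 2 \left(-2\right)\right) = 1223 \left(2 - 4\right) = 1223 \left(-2\right) = -2446$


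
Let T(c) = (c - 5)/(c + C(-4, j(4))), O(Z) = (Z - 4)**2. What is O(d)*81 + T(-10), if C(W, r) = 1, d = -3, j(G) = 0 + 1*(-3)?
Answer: 11912/3 ≈ 3970.7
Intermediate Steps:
j(G) = -3 (j(G) = 0 - 3 = -3)
O(Z) = (-4 + Z)**2
T(c) = (-5 + c)/(1 + c) (T(c) = (c - 5)/(c + 1) = (-5 + c)/(1 + c))
O(d)*81 + T(-10) = (-4 - 3)**2*81 + (-5 - 10)/(1 - 10) = (-7)**2*81 - 15/(-9) = 49*81 - 1/9*(-15) = 3969 + 5/3 = 11912/3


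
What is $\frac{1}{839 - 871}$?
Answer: $- \frac{1}{32} \approx -0.03125$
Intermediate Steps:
$\frac{1}{839 - 871} = \frac{1}{-32} = - \frac{1}{32}$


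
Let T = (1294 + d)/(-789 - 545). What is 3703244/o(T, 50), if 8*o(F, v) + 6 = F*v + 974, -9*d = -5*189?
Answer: 19760509984/610681 ≈ 32358.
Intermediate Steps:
d = 105 (d = -(-5)*189/9 = -1/9*(-945) = 105)
T = -1399/1334 (T = (1294 + 105)/(-789 - 545) = 1399/(-1334) = 1399*(-1/1334) = -1399/1334 ≈ -1.0487)
o(F, v) = 121 + F*v/8 (o(F, v) = -3/4 + (F*v + 974)/8 = -3/4 + (974 + F*v)/8 = -3/4 + (487/4 + F*v/8) = 121 + F*v/8)
3703244/o(T, 50) = 3703244/(121 + (1/8)*(-1399/1334)*50) = 3703244/(121 - 34975/5336) = 3703244/(610681/5336) = 3703244*(5336/610681) = 19760509984/610681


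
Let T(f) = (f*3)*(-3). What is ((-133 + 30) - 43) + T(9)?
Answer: -227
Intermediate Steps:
T(f) = -9*f (T(f) = (3*f)*(-3) = -9*f)
((-133 + 30) - 43) + T(9) = ((-133 + 30) - 43) - 9*9 = (-103 - 43) - 81 = -146 - 81 = -227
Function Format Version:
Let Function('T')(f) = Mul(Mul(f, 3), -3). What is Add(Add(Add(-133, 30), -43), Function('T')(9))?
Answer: -227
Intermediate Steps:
Function('T')(f) = Mul(-9, f) (Function('T')(f) = Mul(Mul(3, f), -3) = Mul(-9, f))
Add(Add(Add(-133, 30), -43), Function('T')(9)) = Add(Add(Add(-133, 30), -43), Mul(-9, 9)) = Add(Add(-103, -43), -81) = Add(-146, -81) = -227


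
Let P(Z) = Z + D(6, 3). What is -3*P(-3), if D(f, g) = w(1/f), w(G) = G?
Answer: 17/2 ≈ 8.5000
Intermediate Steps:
D(f, g) = 1/f
P(Z) = ⅙ + Z (P(Z) = Z + 1/6 = Z + ⅙ = ⅙ + Z)
-3*P(-3) = -3*(⅙ - 3) = -3*(-17/6) = 17/2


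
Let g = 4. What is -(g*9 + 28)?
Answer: -64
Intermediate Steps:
-(g*9 + 28) = -(4*9 + 28) = -(36 + 28) = -1*64 = -64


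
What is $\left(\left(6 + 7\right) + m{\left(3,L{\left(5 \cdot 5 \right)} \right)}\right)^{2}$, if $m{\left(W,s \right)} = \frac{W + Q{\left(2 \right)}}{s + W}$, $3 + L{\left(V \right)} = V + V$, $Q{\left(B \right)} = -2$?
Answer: $\frac{423801}{2500} \approx 169.52$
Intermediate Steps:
$L{\left(V \right)} = -3 + 2 V$ ($L{\left(V \right)} = -3 + \left(V + V\right) = -3 + 2 V$)
$m{\left(W,s \right)} = \frac{-2 + W}{W + s}$ ($m{\left(W,s \right)} = \frac{W - 2}{s + W} = \frac{-2 + W}{W + s}$)
$\left(\left(6 + 7\right) + m{\left(3,L{\left(5 \cdot 5 \right)} \right)}\right)^{2} = \left(\left(6 + 7\right) + \frac{-2 + 3}{3 - \left(3 - 2 \cdot 5 \cdot 5\right)}\right)^{2} = \left(13 + \frac{1}{3 + \left(-3 + 2 \cdot 25\right)} 1\right)^{2} = \left(13 + \frac{1}{3 + \left(-3 + 50\right)} 1\right)^{2} = \left(13 + \frac{1}{3 + 47} \cdot 1\right)^{2} = \left(13 + \frac{1}{50} \cdot 1\right)^{2} = \left(13 + \frac{1}{50}\right)^{2} = \left(\frac{651}{50}\right)^{2} = \frac{423801}{2500}$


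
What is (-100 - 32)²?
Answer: 17424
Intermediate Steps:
(-100 - 32)² = (-132)² = 17424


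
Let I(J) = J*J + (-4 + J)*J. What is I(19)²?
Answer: 417316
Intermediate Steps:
I(J) = J² + J*(-4 + J)
I(19)² = (2*19*(-2 + 19))² = (2*19*17)² = 646² = 417316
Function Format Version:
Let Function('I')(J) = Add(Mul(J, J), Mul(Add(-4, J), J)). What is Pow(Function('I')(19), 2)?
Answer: 417316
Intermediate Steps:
Function('I')(J) = Add(Pow(J, 2), Mul(J, Add(-4, J)))
Pow(Function('I')(19), 2) = Pow(Mul(2, 19, Add(-2, 19)), 2) = Pow(Mul(2, 19, 17), 2) = Pow(646, 2) = 417316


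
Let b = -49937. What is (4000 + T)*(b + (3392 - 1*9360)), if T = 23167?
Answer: -1518771135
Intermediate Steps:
(4000 + T)*(b + (3392 - 1*9360)) = (4000 + 23167)*(-49937 + (3392 - 1*9360)) = 27167*(-49937 + (3392 - 9360)) = 27167*(-49937 - 5968) = 27167*(-55905) = -1518771135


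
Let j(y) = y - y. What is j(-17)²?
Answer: 0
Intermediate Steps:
j(y) = 0
j(-17)² = 0² = 0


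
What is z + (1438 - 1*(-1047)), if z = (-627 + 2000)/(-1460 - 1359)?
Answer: 7003842/2819 ≈ 2484.5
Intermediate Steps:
z = -1373/2819 (z = 1373/(-2819) = 1373*(-1/2819) = -1373/2819 ≈ -0.48705)
z + (1438 - 1*(-1047)) = -1373/2819 + (1438 - 1*(-1047)) = -1373/2819 + (1438 + 1047) = -1373/2819 + 2485 = 7003842/2819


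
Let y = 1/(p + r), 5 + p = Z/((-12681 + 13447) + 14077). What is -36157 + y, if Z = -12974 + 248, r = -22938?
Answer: -12313471555818/340555675 ≈ -36157.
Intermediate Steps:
Z = -12726
p = -86941/14843 (p = -5 - 12726/((-12681 + 13447) + 14077) = -5 - 12726/(766 + 14077) = -5 - 12726/14843 = -86941/14843 ≈ -5.8574)
y = -14843/340555675 (y = 1/(-86941/14843 - 22938) = 1/(-340555675/14843) = -14843/340555675 ≈ -4.3585e-5)
-36157 + y = -36157 - 14843/340555675 = -12313471555818/340555675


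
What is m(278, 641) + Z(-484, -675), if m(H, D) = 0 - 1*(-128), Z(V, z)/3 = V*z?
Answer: 980228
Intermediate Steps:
Z(V, z) = 3*V*z (Z(V, z) = 3*(V*z) = 3*V*z)
m(H, D) = 128 (m(H, D) = 0 + 128 = 128)
m(278, 641) + Z(-484, -675) = 128 + 3*(-484)*(-675) = 128 + 980100 = 980228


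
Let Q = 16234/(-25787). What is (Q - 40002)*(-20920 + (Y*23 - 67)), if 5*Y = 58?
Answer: 106869384456608/128935 ≈ 8.2886e+8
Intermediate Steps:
Y = 58/5 (Y = (1/5)*58 = 58/5 ≈ 11.600)
Q = -16234/25787 (Q = 16234*(-1/25787) = -16234/25787 ≈ -0.62954)
(Q - 40002)*(-20920 + (Y*23 - 67)) = (-16234/25787 - 40002)*(-20920 + ((58/5)*23 - 67)) = -1031547808*(-20920 + (1334/5 - 67))/25787 = -1031547808*(-20920 + 999/5)/25787 = -1031547808/25787*(-103601/5) = 106869384456608/128935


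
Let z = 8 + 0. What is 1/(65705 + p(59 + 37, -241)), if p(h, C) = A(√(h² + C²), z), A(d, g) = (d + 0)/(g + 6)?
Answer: 12878180/846160749603 - 14*√67297/846160749603 ≈ 1.5215e-5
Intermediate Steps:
z = 8
A(d, g) = d/(6 + g)
p(h, C) = √(C² + h²)/14 (p(h, C) = √(h² + C²)/(6 + 8) = √(C² + h²)/14)
1/(65705 + p(59 + 37, -241)) = 1/(65705 + √((-241)² + (59 + 37)²)/14) = 1/(65705 + √(58081 + 96²)/14) = 1/(65705 + √(58081 + 9216)/14) = 1/(65705 + √67297/14)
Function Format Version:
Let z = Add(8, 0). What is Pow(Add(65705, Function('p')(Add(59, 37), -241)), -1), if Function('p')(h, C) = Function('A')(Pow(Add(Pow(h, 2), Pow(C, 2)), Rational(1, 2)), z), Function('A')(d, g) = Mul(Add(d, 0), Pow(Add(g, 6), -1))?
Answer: Add(Rational(12878180, 846160749603), Mul(Rational(-14, 846160749603), Pow(67297, Rational(1, 2)))) ≈ 1.5215e-5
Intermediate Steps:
z = 8
Function('A')(d, g) = Mul(d, Pow(Add(6, g), -1))
Function('p')(h, C) = Mul(Rational(1, 14), Pow(Add(Pow(C, 2), Pow(h, 2)), Rational(1, 2))) (Function('p')(h, C) = Mul(Pow(Add(Pow(h, 2), Pow(C, 2)), Rational(1, 2)), Pow(Add(6, 8), -1)) = Mul(Pow(Add(Pow(C, 2), Pow(h, 2)), Rational(1, 2)), Pow(14, -1)) = Mul(Pow(Add(Pow(C, 2), Pow(h, 2)), Rational(1, 2)), Rational(1, 14)) = Mul(Rational(1, 14), Pow(Add(Pow(C, 2), Pow(h, 2)), Rational(1, 2))))
Pow(Add(65705, Function('p')(Add(59, 37), -241)), -1) = Pow(Add(65705, Mul(Rational(1, 14), Pow(Add(Pow(-241, 2), Pow(Add(59, 37), 2)), Rational(1, 2)))), -1) = Pow(Add(65705, Mul(Rational(1, 14), Pow(Add(58081, Pow(96, 2)), Rational(1, 2)))), -1) = Pow(Add(65705, Mul(Rational(1, 14), Pow(Add(58081, 9216), Rational(1, 2)))), -1) = Pow(Add(65705, Mul(Rational(1, 14), Pow(67297, Rational(1, 2)))), -1)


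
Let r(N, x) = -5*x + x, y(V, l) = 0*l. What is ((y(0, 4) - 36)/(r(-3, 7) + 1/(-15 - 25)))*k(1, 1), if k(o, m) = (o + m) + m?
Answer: 4320/1121 ≈ 3.8537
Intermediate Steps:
k(o, m) = o + 2*m (k(o, m) = (m + o) + m = o + 2*m)
y(V, l) = 0
r(N, x) = -4*x
((y(0, 4) - 36)/(r(-3, 7) + 1/(-15 - 25)))*k(1, 1) = ((0 - 36)/(-4*7 + 1/(-15 - 25)))*(1 + 2*1) = (-36/(-28 + 1/(-40)))*(1 + 2) = -36/(-28 - 1/40)*3 = -36/(-1121/40)*3 = -36*(-40/1121)*3 = (1440/1121)*3 = 4320/1121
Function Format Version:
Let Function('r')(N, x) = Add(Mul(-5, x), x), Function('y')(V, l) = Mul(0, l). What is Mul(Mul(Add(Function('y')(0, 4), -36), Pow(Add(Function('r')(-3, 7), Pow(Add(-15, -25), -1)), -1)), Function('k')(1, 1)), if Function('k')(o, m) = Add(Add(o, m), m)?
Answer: Rational(4320, 1121) ≈ 3.8537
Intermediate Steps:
Function('k')(o, m) = Add(o, Mul(2, m)) (Function('k')(o, m) = Add(Add(m, o), m) = Add(o, Mul(2, m)))
Function('y')(V, l) = 0
Function('r')(N, x) = Mul(-4, x)
Mul(Mul(Add(Function('y')(0, 4), -36), Pow(Add(Function('r')(-3, 7), Pow(Add(-15, -25), -1)), -1)), Function('k')(1, 1)) = Mul(Mul(Add(0, -36), Pow(Add(Mul(-4, 7), Pow(Add(-15, -25), -1)), -1)), Add(1, Mul(2, 1))) = Mul(Mul(-36, Pow(Add(-28, Pow(-40, -1)), -1)), Add(1, 2)) = Mul(Mul(-36, Pow(Add(-28, Rational(-1, 40)), -1)), 3) = Mul(Mul(-36, Pow(Rational(-1121, 40), -1)), 3) = Mul(Mul(-36, Rational(-40, 1121)), 3) = Mul(Rational(1440, 1121), 3) = Rational(4320, 1121)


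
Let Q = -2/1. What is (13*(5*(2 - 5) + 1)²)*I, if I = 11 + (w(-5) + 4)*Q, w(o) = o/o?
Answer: 2548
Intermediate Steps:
Q = -2 (Q = -2*1 = -2)
w(o) = 1
I = 1 (I = 11 + (1 + 4)*(-2) = 11 + 5*(-2) = 11 - 10 = 1)
(13*(5*(2 - 5) + 1)²)*I = (13*(5*(2 - 5) + 1)²)*1 = (13*(5*(-3) + 1)²)*1 = (13*(-15 + 1)²)*1 = (13*(-14)²)*1 = (13*196)*1 = 2548*1 = 2548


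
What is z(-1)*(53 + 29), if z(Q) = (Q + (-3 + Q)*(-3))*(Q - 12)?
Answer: -11726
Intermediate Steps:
z(Q) = (-12 + Q)*(9 - 2*Q) (z(Q) = (Q + (9 - 3*Q))*(-12 + Q) = (9 - 2*Q)*(-12 + Q) = (-12 + Q)*(9 - 2*Q))
z(-1)*(53 + 29) = (-108 - 2*(-1)² + 33*(-1))*(53 + 29) = (-108 - 2*1 - 33)*82 = (-108 - 2 - 33)*82 = -143*82 = -11726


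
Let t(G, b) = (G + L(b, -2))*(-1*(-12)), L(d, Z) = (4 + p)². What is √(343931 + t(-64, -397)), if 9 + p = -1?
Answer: √343595 ≈ 586.17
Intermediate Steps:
p = -10 (p = -9 - 1 = -10)
L(d, Z) = 36 (L(d, Z) = (4 - 10)² = (-6)² = 36)
t(G, b) = 432 + 12*G (t(G, b) = (G + 36)*(-1*(-12)) = (36 + G)*12 = 432 + 12*G)
√(343931 + t(-64, -397)) = √(343931 + (432 + 12*(-64))) = √(343931 + (432 - 768)) = √(343931 - 336) = √343595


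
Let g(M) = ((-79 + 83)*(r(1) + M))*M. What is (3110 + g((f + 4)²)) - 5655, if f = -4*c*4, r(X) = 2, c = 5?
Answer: 133492367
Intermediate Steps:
f = -80 (f = -4*5*4 = -20*4 = -80)
g(M) = M*(8 + 4*M) (g(M) = ((-79 + 83)*(2 + M))*M = (4*(2 + M))*M = (8 + 4*M)*M = M*(8 + 4*M))
(3110 + g((f + 4)²)) - 5655 = (3110 + 4*(-80 + 4)²*(2 + (-80 + 4)²)) - 5655 = (3110 + 4*(-76)²*(2 + (-76)²)) - 5655 = (3110 + 4*5776*(2 + 5776)) - 5655 = (3110 + 4*5776*5778) - 5655 = (3110 + 133494912) - 5655 = 133498022 - 5655 = 133492367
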